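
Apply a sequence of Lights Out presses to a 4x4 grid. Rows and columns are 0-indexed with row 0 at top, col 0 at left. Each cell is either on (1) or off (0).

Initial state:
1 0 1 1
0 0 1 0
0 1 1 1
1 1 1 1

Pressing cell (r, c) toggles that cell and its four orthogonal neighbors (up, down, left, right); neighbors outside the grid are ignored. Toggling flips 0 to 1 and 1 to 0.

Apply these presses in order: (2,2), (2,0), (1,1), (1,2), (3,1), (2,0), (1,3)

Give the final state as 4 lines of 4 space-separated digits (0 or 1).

Answer: 1 1 0 0
1 0 1 0
0 0 1 1
0 0 1 1

Derivation:
After press 1 at (2,2):
1 0 1 1
0 0 0 0
0 0 0 0
1 1 0 1

After press 2 at (2,0):
1 0 1 1
1 0 0 0
1 1 0 0
0 1 0 1

After press 3 at (1,1):
1 1 1 1
0 1 1 0
1 0 0 0
0 1 0 1

After press 4 at (1,2):
1 1 0 1
0 0 0 1
1 0 1 0
0 1 0 1

After press 5 at (3,1):
1 1 0 1
0 0 0 1
1 1 1 0
1 0 1 1

After press 6 at (2,0):
1 1 0 1
1 0 0 1
0 0 1 0
0 0 1 1

After press 7 at (1,3):
1 1 0 0
1 0 1 0
0 0 1 1
0 0 1 1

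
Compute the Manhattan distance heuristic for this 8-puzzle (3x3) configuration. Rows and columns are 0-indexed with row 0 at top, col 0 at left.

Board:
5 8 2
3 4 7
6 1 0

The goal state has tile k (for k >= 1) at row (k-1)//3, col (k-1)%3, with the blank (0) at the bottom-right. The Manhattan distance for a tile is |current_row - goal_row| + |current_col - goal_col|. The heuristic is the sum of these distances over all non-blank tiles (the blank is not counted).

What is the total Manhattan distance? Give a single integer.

Answer: 18

Derivation:
Tile 5: at (0,0), goal (1,1), distance |0-1|+|0-1| = 2
Tile 8: at (0,1), goal (2,1), distance |0-2|+|1-1| = 2
Tile 2: at (0,2), goal (0,1), distance |0-0|+|2-1| = 1
Tile 3: at (1,0), goal (0,2), distance |1-0|+|0-2| = 3
Tile 4: at (1,1), goal (1,0), distance |1-1|+|1-0| = 1
Tile 7: at (1,2), goal (2,0), distance |1-2|+|2-0| = 3
Tile 6: at (2,0), goal (1,2), distance |2-1|+|0-2| = 3
Tile 1: at (2,1), goal (0,0), distance |2-0|+|1-0| = 3
Sum: 2 + 2 + 1 + 3 + 1 + 3 + 3 + 3 = 18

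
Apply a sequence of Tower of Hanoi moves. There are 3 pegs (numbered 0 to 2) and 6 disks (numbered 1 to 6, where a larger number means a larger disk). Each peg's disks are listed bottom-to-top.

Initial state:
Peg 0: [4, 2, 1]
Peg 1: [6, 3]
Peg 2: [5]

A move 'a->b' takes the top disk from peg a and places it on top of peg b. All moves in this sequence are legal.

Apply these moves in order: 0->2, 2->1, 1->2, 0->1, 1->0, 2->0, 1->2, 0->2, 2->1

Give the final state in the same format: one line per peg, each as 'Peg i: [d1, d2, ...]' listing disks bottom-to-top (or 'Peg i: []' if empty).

Answer: Peg 0: [4, 2]
Peg 1: [6, 1]
Peg 2: [5, 3]

Derivation:
After move 1 (0->2):
Peg 0: [4, 2]
Peg 1: [6, 3]
Peg 2: [5, 1]

After move 2 (2->1):
Peg 0: [4, 2]
Peg 1: [6, 3, 1]
Peg 2: [5]

After move 3 (1->2):
Peg 0: [4, 2]
Peg 1: [6, 3]
Peg 2: [5, 1]

After move 4 (0->1):
Peg 0: [4]
Peg 1: [6, 3, 2]
Peg 2: [5, 1]

After move 5 (1->0):
Peg 0: [4, 2]
Peg 1: [6, 3]
Peg 2: [5, 1]

After move 6 (2->0):
Peg 0: [4, 2, 1]
Peg 1: [6, 3]
Peg 2: [5]

After move 7 (1->2):
Peg 0: [4, 2, 1]
Peg 1: [6]
Peg 2: [5, 3]

After move 8 (0->2):
Peg 0: [4, 2]
Peg 1: [6]
Peg 2: [5, 3, 1]

After move 9 (2->1):
Peg 0: [4, 2]
Peg 1: [6, 1]
Peg 2: [5, 3]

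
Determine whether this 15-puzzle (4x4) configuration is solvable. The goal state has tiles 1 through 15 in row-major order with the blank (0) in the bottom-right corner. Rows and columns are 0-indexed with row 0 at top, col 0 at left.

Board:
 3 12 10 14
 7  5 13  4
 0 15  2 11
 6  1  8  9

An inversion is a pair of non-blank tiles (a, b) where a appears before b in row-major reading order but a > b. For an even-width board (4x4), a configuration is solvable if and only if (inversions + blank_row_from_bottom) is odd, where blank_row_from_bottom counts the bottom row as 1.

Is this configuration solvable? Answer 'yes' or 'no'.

Answer: yes

Derivation:
Inversions: 59
Blank is in row 2 (0-indexed from top), which is row 2 counting from the bottom (bottom = 1).
59 + 2 = 61, which is odd, so the puzzle is solvable.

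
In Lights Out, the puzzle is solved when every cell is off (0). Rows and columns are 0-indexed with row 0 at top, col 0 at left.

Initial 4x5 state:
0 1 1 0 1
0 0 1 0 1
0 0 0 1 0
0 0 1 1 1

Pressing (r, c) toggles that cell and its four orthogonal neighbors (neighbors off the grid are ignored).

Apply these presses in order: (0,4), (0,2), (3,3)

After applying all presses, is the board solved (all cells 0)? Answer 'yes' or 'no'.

After press 1 at (0,4):
0 1 1 1 0
0 0 1 0 0
0 0 0 1 0
0 0 1 1 1

After press 2 at (0,2):
0 0 0 0 0
0 0 0 0 0
0 0 0 1 0
0 0 1 1 1

After press 3 at (3,3):
0 0 0 0 0
0 0 0 0 0
0 0 0 0 0
0 0 0 0 0

Lights still on: 0

Answer: yes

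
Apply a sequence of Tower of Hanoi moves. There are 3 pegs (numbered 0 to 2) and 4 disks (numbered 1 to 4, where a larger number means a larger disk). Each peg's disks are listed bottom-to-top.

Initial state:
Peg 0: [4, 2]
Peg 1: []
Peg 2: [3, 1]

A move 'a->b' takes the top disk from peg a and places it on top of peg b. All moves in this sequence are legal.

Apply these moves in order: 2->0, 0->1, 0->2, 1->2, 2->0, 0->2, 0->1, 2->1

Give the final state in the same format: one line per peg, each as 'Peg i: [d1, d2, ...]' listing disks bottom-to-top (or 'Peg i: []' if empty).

Answer: Peg 0: []
Peg 1: [4, 1]
Peg 2: [3, 2]

Derivation:
After move 1 (2->0):
Peg 0: [4, 2, 1]
Peg 1: []
Peg 2: [3]

After move 2 (0->1):
Peg 0: [4, 2]
Peg 1: [1]
Peg 2: [3]

After move 3 (0->2):
Peg 0: [4]
Peg 1: [1]
Peg 2: [3, 2]

After move 4 (1->2):
Peg 0: [4]
Peg 1: []
Peg 2: [3, 2, 1]

After move 5 (2->0):
Peg 0: [4, 1]
Peg 1: []
Peg 2: [3, 2]

After move 6 (0->2):
Peg 0: [4]
Peg 1: []
Peg 2: [3, 2, 1]

After move 7 (0->1):
Peg 0: []
Peg 1: [4]
Peg 2: [3, 2, 1]

After move 8 (2->1):
Peg 0: []
Peg 1: [4, 1]
Peg 2: [3, 2]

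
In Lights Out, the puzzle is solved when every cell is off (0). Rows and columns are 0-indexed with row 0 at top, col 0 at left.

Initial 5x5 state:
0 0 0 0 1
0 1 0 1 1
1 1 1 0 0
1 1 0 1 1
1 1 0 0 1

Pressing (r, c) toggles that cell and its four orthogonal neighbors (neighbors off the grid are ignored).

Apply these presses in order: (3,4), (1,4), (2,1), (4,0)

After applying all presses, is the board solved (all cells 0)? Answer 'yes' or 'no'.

After press 1 at (3,4):
0 0 0 0 1
0 1 0 1 1
1 1 1 0 1
1 1 0 0 0
1 1 0 0 0

After press 2 at (1,4):
0 0 0 0 0
0 1 0 0 0
1 1 1 0 0
1 1 0 0 0
1 1 0 0 0

After press 3 at (2,1):
0 0 0 0 0
0 0 0 0 0
0 0 0 0 0
1 0 0 0 0
1 1 0 0 0

After press 4 at (4,0):
0 0 0 0 0
0 0 0 0 0
0 0 0 0 0
0 0 0 0 0
0 0 0 0 0

Lights still on: 0

Answer: yes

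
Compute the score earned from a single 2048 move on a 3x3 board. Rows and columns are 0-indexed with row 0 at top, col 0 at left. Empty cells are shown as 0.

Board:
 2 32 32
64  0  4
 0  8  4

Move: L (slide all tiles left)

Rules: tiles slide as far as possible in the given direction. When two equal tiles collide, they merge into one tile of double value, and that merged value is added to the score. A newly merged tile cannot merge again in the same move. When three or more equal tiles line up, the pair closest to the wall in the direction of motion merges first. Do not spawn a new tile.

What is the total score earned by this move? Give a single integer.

Slide left:
row 0: [2, 32, 32] -> [2, 64, 0]  score +64 (running 64)
row 1: [64, 0, 4] -> [64, 4, 0]  score +0 (running 64)
row 2: [0, 8, 4] -> [8, 4, 0]  score +0 (running 64)
Board after move:
 2 64  0
64  4  0
 8  4  0

Answer: 64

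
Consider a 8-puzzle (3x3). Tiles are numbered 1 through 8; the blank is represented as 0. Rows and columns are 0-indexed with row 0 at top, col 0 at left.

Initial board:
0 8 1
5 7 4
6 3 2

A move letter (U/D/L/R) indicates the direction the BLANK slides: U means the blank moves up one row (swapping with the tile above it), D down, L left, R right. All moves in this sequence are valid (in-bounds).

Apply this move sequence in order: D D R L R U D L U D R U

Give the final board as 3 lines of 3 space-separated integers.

Answer: 5 8 1
6 0 4
3 7 2

Derivation:
After move 1 (D):
5 8 1
0 7 4
6 3 2

After move 2 (D):
5 8 1
6 7 4
0 3 2

After move 3 (R):
5 8 1
6 7 4
3 0 2

After move 4 (L):
5 8 1
6 7 4
0 3 2

After move 5 (R):
5 8 1
6 7 4
3 0 2

After move 6 (U):
5 8 1
6 0 4
3 7 2

After move 7 (D):
5 8 1
6 7 4
3 0 2

After move 8 (L):
5 8 1
6 7 4
0 3 2

After move 9 (U):
5 8 1
0 7 4
6 3 2

After move 10 (D):
5 8 1
6 7 4
0 3 2

After move 11 (R):
5 8 1
6 7 4
3 0 2

After move 12 (U):
5 8 1
6 0 4
3 7 2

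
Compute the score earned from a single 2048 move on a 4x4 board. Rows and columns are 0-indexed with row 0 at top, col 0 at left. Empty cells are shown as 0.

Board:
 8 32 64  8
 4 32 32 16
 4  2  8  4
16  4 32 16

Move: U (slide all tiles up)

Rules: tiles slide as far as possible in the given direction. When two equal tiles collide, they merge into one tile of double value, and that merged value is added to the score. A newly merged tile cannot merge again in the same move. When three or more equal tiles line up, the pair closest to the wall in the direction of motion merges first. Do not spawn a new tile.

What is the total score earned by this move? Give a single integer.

Slide up:
col 0: [8, 4, 4, 16] -> [8, 8, 16, 0]  score +8 (running 8)
col 1: [32, 32, 2, 4] -> [64, 2, 4, 0]  score +64 (running 72)
col 2: [64, 32, 8, 32] -> [64, 32, 8, 32]  score +0 (running 72)
col 3: [8, 16, 4, 16] -> [8, 16, 4, 16]  score +0 (running 72)
Board after move:
 8 64 64  8
 8  2 32 16
16  4  8  4
 0  0 32 16

Answer: 72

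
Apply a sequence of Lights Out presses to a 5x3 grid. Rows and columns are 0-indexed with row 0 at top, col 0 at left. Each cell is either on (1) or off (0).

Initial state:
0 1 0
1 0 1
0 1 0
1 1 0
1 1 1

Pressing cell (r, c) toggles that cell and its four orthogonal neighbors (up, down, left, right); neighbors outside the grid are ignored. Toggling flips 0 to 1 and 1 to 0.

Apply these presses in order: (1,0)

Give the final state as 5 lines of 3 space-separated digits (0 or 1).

After press 1 at (1,0):
1 1 0
0 1 1
1 1 0
1 1 0
1 1 1

Answer: 1 1 0
0 1 1
1 1 0
1 1 0
1 1 1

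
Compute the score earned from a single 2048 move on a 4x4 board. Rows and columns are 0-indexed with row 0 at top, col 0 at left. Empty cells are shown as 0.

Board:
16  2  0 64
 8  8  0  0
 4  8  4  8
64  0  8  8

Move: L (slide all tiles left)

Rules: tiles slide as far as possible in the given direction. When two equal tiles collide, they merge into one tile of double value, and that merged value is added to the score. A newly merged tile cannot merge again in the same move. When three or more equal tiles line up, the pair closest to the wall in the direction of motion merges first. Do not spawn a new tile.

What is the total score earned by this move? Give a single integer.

Slide left:
row 0: [16, 2, 0, 64] -> [16, 2, 64, 0]  score +0 (running 0)
row 1: [8, 8, 0, 0] -> [16, 0, 0, 0]  score +16 (running 16)
row 2: [4, 8, 4, 8] -> [4, 8, 4, 8]  score +0 (running 16)
row 3: [64, 0, 8, 8] -> [64, 16, 0, 0]  score +16 (running 32)
Board after move:
16  2 64  0
16  0  0  0
 4  8  4  8
64 16  0  0

Answer: 32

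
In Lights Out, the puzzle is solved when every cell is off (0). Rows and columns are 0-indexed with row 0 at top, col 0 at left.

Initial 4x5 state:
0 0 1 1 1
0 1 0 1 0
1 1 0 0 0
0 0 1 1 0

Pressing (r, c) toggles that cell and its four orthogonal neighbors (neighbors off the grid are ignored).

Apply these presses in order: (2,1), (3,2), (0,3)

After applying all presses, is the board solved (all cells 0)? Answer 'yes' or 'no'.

After press 1 at (2,1):
0 0 1 1 1
0 0 0 1 0
0 0 1 0 0
0 1 1 1 0

After press 2 at (3,2):
0 0 1 1 1
0 0 0 1 0
0 0 0 0 0
0 0 0 0 0

After press 3 at (0,3):
0 0 0 0 0
0 0 0 0 0
0 0 0 0 0
0 0 0 0 0

Lights still on: 0

Answer: yes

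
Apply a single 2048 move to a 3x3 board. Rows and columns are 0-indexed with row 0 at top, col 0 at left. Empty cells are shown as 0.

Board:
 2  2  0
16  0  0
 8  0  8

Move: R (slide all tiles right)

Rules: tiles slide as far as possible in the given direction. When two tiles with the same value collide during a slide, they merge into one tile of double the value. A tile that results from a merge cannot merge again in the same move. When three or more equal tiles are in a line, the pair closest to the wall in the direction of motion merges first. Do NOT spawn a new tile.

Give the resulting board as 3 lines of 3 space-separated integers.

Answer:  0  0  4
 0  0 16
 0  0 16

Derivation:
Slide right:
row 0: [2, 2, 0] -> [0, 0, 4]
row 1: [16, 0, 0] -> [0, 0, 16]
row 2: [8, 0, 8] -> [0, 0, 16]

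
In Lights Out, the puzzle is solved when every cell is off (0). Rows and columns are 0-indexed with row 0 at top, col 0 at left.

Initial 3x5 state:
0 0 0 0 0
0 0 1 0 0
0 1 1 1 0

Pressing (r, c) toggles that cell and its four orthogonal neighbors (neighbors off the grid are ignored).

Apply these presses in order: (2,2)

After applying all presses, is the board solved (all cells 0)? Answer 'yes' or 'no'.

Answer: yes

Derivation:
After press 1 at (2,2):
0 0 0 0 0
0 0 0 0 0
0 0 0 0 0

Lights still on: 0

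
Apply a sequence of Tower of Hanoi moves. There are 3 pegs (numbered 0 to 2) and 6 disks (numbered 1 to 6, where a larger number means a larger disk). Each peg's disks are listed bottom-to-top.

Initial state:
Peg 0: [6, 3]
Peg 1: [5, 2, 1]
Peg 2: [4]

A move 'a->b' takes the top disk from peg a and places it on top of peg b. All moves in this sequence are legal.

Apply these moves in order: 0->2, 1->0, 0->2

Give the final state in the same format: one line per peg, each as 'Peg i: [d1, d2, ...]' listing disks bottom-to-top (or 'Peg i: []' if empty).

Answer: Peg 0: [6]
Peg 1: [5, 2]
Peg 2: [4, 3, 1]

Derivation:
After move 1 (0->2):
Peg 0: [6]
Peg 1: [5, 2, 1]
Peg 2: [4, 3]

After move 2 (1->0):
Peg 0: [6, 1]
Peg 1: [5, 2]
Peg 2: [4, 3]

After move 3 (0->2):
Peg 0: [6]
Peg 1: [5, 2]
Peg 2: [4, 3, 1]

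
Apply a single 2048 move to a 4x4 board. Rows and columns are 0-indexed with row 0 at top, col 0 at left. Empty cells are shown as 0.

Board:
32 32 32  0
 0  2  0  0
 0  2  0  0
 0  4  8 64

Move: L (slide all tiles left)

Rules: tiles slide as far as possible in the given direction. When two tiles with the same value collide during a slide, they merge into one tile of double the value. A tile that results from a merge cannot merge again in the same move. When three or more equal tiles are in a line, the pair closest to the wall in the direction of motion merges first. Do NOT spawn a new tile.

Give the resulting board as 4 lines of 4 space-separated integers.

Answer: 64 32  0  0
 2  0  0  0
 2  0  0  0
 4  8 64  0

Derivation:
Slide left:
row 0: [32, 32, 32, 0] -> [64, 32, 0, 0]
row 1: [0, 2, 0, 0] -> [2, 0, 0, 0]
row 2: [0, 2, 0, 0] -> [2, 0, 0, 0]
row 3: [0, 4, 8, 64] -> [4, 8, 64, 0]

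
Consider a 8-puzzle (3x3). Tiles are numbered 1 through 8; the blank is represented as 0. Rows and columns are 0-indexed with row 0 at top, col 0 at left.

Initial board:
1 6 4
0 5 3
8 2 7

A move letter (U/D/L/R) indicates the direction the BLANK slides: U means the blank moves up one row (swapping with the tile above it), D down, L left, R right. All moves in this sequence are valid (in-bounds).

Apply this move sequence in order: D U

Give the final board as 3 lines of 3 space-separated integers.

Answer: 1 6 4
0 5 3
8 2 7

Derivation:
After move 1 (D):
1 6 4
8 5 3
0 2 7

After move 2 (U):
1 6 4
0 5 3
8 2 7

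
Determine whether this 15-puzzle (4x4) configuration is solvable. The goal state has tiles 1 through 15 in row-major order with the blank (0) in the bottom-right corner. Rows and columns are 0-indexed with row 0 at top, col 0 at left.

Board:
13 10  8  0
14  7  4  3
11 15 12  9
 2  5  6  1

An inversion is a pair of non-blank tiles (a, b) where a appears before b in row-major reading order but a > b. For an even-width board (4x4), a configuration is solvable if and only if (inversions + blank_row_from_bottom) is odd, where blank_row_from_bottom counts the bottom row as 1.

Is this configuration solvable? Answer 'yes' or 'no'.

Inversions: 72
Blank is in row 0 (0-indexed from top), which is row 4 counting from the bottom (bottom = 1).
72 + 4 = 76, which is even, so the puzzle is not solvable.

Answer: no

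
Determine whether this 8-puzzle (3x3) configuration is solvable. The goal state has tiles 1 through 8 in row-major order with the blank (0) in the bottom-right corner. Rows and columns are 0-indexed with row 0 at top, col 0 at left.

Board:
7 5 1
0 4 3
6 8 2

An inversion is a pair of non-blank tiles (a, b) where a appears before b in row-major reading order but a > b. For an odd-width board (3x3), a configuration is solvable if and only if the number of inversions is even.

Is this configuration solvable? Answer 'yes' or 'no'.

Answer: no

Derivation:
Inversions (pairs i<j in row-major order where tile[i] > tile[j] > 0): 15
15 is odd, so the puzzle is not solvable.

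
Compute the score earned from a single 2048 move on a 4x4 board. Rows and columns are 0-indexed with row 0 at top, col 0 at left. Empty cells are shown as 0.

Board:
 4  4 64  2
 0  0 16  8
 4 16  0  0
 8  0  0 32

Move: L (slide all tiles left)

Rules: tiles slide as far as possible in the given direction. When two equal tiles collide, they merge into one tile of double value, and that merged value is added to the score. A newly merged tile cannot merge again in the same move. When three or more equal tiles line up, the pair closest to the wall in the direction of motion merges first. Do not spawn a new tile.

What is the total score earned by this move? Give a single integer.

Answer: 8

Derivation:
Slide left:
row 0: [4, 4, 64, 2] -> [8, 64, 2, 0]  score +8 (running 8)
row 1: [0, 0, 16, 8] -> [16, 8, 0, 0]  score +0 (running 8)
row 2: [4, 16, 0, 0] -> [4, 16, 0, 0]  score +0 (running 8)
row 3: [8, 0, 0, 32] -> [8, 32, 0, 0]  score +0 (running 8)
Board after move:
 8 64  2  0
16  8  0  0
 4 16  0  0
 8 32  0  0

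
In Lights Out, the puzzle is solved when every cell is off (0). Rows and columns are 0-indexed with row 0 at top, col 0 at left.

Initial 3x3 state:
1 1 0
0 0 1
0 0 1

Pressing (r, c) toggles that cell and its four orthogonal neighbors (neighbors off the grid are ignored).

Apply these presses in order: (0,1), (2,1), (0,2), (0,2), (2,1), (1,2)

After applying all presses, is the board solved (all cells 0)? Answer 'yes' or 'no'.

After press 1 at (0,1):
0 0 1
0 1 1
0 0 1

After press 2 at (2,1):
0 0 1
0 0 1
1 1 0

After press 3 at (0,2):
0 1 0
0 0 0
1 1 0

After press 4 at (0,2):
0 0 1
0 0 1
1 1 0

After press 5 at (2,1):
0 0 1
0 1 1
0 0 1

After press 6 at (1,2):
0 0 0
0 0 0
0 0 0

Lights still on: 0

Answer: yes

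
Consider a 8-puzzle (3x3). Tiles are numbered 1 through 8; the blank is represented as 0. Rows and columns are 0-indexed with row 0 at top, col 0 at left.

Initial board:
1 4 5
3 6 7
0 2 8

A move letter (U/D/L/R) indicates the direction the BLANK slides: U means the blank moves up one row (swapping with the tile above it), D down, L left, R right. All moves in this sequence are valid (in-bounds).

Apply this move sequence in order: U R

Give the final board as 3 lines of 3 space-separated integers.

Answer: 1 4 5
6 0 7
3 2 8

Derivation:
After move 1 (U):
1 4 5
0 6 7
3 2 8

After move 2 (R):
1 4 5
6 0 7
3 2 8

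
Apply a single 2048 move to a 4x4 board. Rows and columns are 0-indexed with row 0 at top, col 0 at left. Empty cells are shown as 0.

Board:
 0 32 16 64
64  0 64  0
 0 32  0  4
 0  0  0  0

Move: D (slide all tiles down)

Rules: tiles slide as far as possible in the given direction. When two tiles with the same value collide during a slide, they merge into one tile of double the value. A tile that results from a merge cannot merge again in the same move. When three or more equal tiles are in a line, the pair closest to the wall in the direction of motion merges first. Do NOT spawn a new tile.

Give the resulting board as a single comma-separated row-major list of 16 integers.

Answer: 0, 0, 0, 0, 0, 0, 0, 0, 0, 0, 16, 64, 64, 64, 64, 4

Derivation:
Slide down:
col 0: [0, 64, 0, 0] -> [0, 0, 0, 64]
col 1: [32, 0, 32, 0] -> [0, 0, 0, 64]
col 2: [16, 64, 0, 0] -> [0, 0, 16, 64]
col 3: [64, 0, 4, 0] -> [0, 0, 64, 4]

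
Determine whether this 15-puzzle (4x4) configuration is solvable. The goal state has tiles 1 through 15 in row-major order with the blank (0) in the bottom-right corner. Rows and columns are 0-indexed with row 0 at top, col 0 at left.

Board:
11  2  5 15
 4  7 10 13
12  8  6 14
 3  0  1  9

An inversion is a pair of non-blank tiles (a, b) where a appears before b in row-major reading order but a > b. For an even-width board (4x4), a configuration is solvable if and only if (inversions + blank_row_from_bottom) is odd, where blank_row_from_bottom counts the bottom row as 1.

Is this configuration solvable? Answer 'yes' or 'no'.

Inversions: 55
Blank is in row 3 (0-indexed from top), which is row 1 counting from the bottom (bottom = 1).
55 + 1 = 56, which is even, so the puzzle is not solvable.

Answer: no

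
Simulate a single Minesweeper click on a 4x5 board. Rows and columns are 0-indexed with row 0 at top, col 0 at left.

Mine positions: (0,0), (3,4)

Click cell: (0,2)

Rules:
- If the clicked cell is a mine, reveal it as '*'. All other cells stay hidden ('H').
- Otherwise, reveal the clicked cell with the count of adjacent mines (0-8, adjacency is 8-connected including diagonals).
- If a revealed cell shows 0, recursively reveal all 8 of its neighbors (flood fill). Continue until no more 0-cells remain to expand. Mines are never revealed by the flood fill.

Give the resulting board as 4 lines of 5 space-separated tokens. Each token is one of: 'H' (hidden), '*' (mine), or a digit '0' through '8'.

H 1 0 0 0
1 1 0 0 0
0 0 0 1 1
0 0 0 1 H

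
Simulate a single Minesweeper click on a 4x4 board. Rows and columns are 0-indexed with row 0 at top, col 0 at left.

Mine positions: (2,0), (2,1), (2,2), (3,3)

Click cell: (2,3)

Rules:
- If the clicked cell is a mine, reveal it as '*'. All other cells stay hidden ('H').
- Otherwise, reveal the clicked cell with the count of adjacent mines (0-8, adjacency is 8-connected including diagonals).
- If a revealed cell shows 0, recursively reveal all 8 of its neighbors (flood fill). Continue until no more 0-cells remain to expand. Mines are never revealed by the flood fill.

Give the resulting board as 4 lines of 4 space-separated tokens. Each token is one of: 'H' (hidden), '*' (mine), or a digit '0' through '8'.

H H H H
H H H H
H H H 2
H H H H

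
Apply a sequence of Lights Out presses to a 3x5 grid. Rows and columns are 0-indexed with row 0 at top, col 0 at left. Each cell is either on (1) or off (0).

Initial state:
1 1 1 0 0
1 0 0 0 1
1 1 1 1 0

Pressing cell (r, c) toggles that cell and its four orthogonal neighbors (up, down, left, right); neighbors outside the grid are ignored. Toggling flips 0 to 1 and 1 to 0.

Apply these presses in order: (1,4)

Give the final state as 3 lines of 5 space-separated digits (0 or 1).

Answer: 1 1 1 0 1
1 0 0 1 0
1 1 1 1 1

Derivation:
After press 1 at (1,4):
1 1 1 0 1
1 0 0 1 0
1 1 1 1 1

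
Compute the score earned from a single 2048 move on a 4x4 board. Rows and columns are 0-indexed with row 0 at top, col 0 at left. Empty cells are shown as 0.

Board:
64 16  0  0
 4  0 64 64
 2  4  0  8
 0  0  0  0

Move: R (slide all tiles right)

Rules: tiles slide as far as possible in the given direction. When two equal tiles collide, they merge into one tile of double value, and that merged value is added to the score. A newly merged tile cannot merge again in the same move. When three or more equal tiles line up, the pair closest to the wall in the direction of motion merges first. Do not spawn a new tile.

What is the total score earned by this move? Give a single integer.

Slide right:
row 0: [64, 16, 0, 0] -> [0, 0, 64, 16]  score +0 (running 0)
row 1: [4, 0, 64, 64] -> [0, 0, 4, 128]  score +128 (running 128)
row 2: [2, 4, 0, 8] -> [0, 2, 4, 8]  score +0 (running 128)
row 3: [0, 0, 0, 0] -> [0, 0, 0, 0]  score +0 (running 128)
Board after move:
  0   0  64  16
  0   0   4 128
  0   2   4   8
  0   0   0   0

Answer: 128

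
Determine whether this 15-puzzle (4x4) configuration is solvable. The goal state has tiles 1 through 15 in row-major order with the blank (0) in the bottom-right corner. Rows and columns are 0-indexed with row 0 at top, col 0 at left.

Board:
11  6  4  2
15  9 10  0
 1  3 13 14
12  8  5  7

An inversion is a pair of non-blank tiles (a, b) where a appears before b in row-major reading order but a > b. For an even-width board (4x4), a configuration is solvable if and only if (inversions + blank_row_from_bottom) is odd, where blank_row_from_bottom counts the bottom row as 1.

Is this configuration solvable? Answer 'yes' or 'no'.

Answer: yes

Derivation:
Inversions: 52
Blank is in row 1 (0-indexed from top), which is row 3 counting from the bottom (bottom = 1).
52 + 3 = 55, which is odd, so the puzzle is solvable.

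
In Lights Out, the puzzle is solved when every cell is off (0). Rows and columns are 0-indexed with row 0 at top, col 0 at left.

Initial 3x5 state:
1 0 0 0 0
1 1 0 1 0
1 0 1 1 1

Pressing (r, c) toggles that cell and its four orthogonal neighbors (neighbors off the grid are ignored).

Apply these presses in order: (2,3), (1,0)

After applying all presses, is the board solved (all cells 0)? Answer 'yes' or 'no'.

After press 1 at (2,3):
1 0 0 0 0
1 1 0 0 0
1 0 0 0 0

After press 2 at (1,0):
0 0 0 0 0
0 0 0 0 0
0 0 0 0 0

Lights still on: 0

Answer: yes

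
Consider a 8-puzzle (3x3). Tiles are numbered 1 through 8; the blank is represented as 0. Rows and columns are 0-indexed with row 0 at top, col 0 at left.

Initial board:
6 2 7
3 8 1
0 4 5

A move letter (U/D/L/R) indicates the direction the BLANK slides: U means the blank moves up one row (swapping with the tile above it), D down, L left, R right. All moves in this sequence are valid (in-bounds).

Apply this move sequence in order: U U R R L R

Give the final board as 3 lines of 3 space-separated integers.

After move 1 (U):
6 2 7
0 8 1
3 4 5

After move 2 (U):
0 2 7
6 8 1
3 4 5

After move 3 (R):
2 0 7
6 8 1
3 4 5

After move 4 (R):
2 7 0
6 8 1
3 4 5

After move 5 (L):
2 0 7
6 8 1
3 4 5

After move 6 (R):
2 7 0
6 8 1
3 4 5

Answer: 2 7 0
6 8 1
3 4 5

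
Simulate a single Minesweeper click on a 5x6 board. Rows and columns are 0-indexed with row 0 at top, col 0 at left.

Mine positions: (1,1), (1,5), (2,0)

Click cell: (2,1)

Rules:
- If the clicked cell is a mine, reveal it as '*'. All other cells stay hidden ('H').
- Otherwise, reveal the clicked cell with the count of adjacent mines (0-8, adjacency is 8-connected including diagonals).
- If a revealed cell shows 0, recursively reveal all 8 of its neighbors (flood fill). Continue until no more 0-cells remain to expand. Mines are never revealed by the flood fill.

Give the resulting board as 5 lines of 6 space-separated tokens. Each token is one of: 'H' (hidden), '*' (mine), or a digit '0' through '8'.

H H H H H H
H H H H H H
H 2 H H H H
H H H H H H
H H H H H H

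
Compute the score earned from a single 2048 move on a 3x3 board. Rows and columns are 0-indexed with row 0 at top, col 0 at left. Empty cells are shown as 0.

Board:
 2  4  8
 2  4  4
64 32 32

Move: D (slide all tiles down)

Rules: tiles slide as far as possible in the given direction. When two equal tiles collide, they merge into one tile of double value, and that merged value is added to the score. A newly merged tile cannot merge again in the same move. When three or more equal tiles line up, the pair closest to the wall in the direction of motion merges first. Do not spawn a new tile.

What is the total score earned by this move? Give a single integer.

Slide down:
col 0: [2, 2, 64] -> [0, 4, 64]  score +4 (running 4)
col 1: [4, 4, 32] -> [0, 8, 32]  score +8 (running 12)
col 2: [8, 4, 32] -> [8, 4, 32]  score +0 (running 12)
Board after move:
 0  0  8
 4  8  4
64 32 32

Answer: 12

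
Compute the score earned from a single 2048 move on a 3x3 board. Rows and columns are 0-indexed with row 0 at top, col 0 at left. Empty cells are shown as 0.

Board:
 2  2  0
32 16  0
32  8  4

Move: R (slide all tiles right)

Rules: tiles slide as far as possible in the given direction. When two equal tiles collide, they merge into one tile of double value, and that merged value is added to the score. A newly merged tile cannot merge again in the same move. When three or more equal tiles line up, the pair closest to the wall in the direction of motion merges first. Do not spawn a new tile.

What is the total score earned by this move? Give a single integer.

Answer: 4

Derivation:
Slide right:
row 0: [2, 2, 0] -> [0, 0, 4]  score +4 (running 4)
row 1: [32, 16, 0] -> [0, 32, 16]  score +0 (running 4)
row 2: [32, 8, 4] -> [32, 8, 4]  score +0 (running 4)
Board after move:
 0  0  4
 0 32 16
32  8  4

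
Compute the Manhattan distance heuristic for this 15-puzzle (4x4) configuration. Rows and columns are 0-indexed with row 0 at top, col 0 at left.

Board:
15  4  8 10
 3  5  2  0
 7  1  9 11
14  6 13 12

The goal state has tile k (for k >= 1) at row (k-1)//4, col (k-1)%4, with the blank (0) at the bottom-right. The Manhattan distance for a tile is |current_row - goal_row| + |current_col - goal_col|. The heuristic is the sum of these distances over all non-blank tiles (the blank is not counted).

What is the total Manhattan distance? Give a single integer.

Tile 15: at (0,0), goal (3,2), distance |0-3|+|0-2| = 5
Tile 4: at (0,1), goal (0,3), distance |0-0|+|1-3| = 2
Tile 8: at (0,2), goal (1,3), distance |0-1|+|2-3| = 2
Tile 10: at (0,3), goal (2,1), distance |0-2|+|3-1| = 4
Tile 3: at (1,0), goal (0,2), distance |1-0|+|0-2| = 3
Tile 5: at (1,1), goal (1,0), distance |1-1|+|1-0| = 1
Tile 2: at (1,2), goal (0,1), distance |1-0|+|2-1| = 2
Tile 7: at (2,0), goal (1,2), distance |2-1|+|0-2| = 3
Tile 1: at (2,1), goal (0,0), distance |2-0|+|1-0| = 3
Tile 9: at (2,2), goal (2,0), distance |2-2|+|2-0| = 2
Tile 11: at (2,3), goal (2,2), distance |2-2|+|3-2| = 1
Tile 14: at (3,0), goal (3,1), distance |3-3|+|0-1| = 1
Tile 6: at (3,1), goal (1,1), distance |3-1|+|1-1| = 2
Tile 13: at (3,2), goal (3,0), distance |3-3|+|2-0| = 2
Tile 12: at (3,3), goal (2,3), distance |3-2|+|3-3| = 1
Sum: 5 + 2 + 2 + 4 + 3 + 1 + 2 + 3 + 3 + 2 + 1 + 1 + 2 + 2 + 1 = 34

Answer: 34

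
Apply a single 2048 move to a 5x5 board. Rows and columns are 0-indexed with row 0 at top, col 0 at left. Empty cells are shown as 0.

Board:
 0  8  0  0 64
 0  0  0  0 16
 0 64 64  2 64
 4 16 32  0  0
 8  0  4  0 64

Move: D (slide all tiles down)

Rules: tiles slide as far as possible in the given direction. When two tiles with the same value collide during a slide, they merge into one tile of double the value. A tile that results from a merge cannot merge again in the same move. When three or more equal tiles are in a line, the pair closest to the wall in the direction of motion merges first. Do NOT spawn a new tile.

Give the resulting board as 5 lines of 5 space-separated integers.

Answer:   0   0   0   0   0
  0   0   0   0   0
  0   8  64   0  64
  4  64  32   0  16
  8  16   4   2 128

Derivation:
Slide down:
col 0: [0, 0, 0, 4, 8] -> [0, 0, 0, 4, 8]
col 1: [8, 0, 64, 16, 0] -> [0, 0, 8, 64, 16]
col 2: [0, 0, 64, 32, 4] -> [0, 0, 64, 32, 4]
col 3: [0, 0, 2, 0, 0] -> [0, 0, 0, 0, 2]
col 4: [64, 16, 64, 0, 64] -> [0, 0, 64, 16, 128]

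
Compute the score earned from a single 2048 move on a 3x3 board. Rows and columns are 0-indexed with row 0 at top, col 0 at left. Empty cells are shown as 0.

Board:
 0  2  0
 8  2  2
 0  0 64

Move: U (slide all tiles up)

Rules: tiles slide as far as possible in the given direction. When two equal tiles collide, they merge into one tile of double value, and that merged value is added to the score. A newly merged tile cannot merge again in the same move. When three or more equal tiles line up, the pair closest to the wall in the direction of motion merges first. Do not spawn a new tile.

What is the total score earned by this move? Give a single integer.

Slide up:
col 0: [0, 8, 0] -> [8, 0, 0]  score +0 (running 0)
col 1: [2, 2, 0] -> [4, 0, 0]  score +4 (running 4)
col 2: [0, 2, 64] -> [2, 64, 0]  score +0 (running 4)
Board after move:
 8  4  2
 0  0 64
 0  0  0

Answer: 4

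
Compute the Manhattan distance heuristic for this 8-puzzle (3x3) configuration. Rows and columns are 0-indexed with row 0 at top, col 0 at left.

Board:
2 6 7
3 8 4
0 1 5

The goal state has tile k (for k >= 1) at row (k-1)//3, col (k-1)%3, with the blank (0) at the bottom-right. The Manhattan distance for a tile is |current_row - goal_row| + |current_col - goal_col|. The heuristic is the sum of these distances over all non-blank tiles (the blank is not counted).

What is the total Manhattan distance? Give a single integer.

Tile 2: at (0,0), goal (0,1), distance |0-0|+|0-1| = 1
Tile 6: at (0,1), goal (1,2), distance |0-1|+|1-2| = 2
Tile 7: at (0,2), goal (2,0), distance |0-2|+|2-0| = 4
Tile 3: at (1,0), goal (0,2), distance |1-0|+|0-2| = 3
Tile 8: at (1,1), goal (2,1), distance |1-2|+|1-1| = 1
Tile 4: at (1,2), goal (1,0), distance |1-1|+|2-0| = 2
Tile 1: at (2,1), goal (0,0), distance |2-0|+|1-0| = 3
Tile 5: at (2,2), goal (1,1), distance |2-1|+|2-1| = 2
Sum: 1 + 2 + 4 + 3 + 1 + 2 + 3 + 2 = 18

Answer: 18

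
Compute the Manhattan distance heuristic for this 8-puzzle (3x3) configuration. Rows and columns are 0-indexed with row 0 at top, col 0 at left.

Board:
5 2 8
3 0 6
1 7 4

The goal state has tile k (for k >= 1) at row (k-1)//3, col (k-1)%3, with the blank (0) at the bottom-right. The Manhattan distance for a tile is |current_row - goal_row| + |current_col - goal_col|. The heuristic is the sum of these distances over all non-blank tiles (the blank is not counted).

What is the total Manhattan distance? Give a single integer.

Tile 5: at (0,0), goal (1,1), distance |0-1|+|0-1| = 2
Tile 2: at (0,1), goal (0,1), distance |0-0|+|1-1| = 0
Tile 8: at (0,2), goal (2,1), distance |0-2|+|2-1| = 3
Tile 3: at (1,0), goal (0,2), distance |1-0|+|0-2| = 3
Tile 6: at (1,2), goal (1,2), distance |1-1|+|2-2| = 0
Tile 1: at (2,0), goal (0,0), distance |2-0|+|0-0| = 2
Tile 7: at (2,1), goal (2,0), distance |2-2|+|1-0| = 1
Tile 4: at (2,2), goal (1,0), distance |2-1|+|2-0| = 3
Sum: 2 + 0 + 3 + 3 + 0 + 2 + 1 + 3 = 14

Answer: 14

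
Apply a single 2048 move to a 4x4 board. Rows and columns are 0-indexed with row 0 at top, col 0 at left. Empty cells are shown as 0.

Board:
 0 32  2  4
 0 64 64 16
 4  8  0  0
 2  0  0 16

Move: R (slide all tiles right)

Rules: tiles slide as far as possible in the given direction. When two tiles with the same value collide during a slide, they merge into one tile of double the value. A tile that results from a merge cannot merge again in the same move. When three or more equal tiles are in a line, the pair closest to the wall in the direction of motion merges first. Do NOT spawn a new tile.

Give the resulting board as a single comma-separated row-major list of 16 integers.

Slide right:
row 0: [0, 32, 2, 4] -> [0, 32, 2, 4]
row 1: [0, 64, 64, 16] -> [0, 0, 128, 16]
row 2: [4, 8, 0, 0] -> [0, 0, 4, 8]
row 3: [2, 0, 0, 16] -> [0, 0, 2, 16]

Answer: 0, 32, 2, 4, 0, 0, 128, 16, 0, 0, 4, 8, 0, 0, 2, 16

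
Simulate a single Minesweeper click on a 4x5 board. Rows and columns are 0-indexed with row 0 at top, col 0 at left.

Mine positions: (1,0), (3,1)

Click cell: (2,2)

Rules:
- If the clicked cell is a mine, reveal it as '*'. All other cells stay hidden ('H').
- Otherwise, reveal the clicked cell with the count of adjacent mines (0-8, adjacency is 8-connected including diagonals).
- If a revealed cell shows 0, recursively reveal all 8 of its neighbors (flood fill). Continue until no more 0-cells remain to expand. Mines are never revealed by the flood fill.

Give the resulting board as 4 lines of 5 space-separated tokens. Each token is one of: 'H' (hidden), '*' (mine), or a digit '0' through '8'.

H H H H H
H H H H H
H H 1 H H
H H H H H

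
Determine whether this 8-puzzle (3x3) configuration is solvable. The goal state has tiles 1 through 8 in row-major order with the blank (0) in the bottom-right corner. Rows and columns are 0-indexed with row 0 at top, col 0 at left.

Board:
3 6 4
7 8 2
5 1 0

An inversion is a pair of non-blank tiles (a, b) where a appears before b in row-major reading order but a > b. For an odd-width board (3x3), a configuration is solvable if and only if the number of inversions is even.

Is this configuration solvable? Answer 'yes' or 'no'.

Answer: yes

Derivation:
Inversions (pairs i<j in row-major order where tile[i] > tile[j] > 0): 16
16 is even, so the puzzle is solvable.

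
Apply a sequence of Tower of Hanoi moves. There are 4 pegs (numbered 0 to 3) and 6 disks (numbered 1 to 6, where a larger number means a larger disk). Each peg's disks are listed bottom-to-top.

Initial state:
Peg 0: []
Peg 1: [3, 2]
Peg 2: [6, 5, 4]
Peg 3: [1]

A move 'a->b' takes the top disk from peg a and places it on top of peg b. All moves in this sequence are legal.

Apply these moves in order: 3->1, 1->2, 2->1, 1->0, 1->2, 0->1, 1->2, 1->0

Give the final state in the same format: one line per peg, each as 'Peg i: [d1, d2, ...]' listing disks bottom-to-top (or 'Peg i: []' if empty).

After move 1 (3->1):
Peg 0: []
Peg 1: [3, 2, 1]
Peg 2: [6, 5, 4]
Peg 3: []

After move 2 (1->2):
Peg 0: []
Peg 1: [3, 2]
Peg 2: [6, 5, 4, 1]
Peg 3: []

After move 3 (2->1):
Peg 0: []
Peg 1: [3, 2, 1]
Peg 2: [6, 5, 4]
Peg 3: []

After move 4 (1->0):
Peg 0: [1]
Peg 1: [3, 2]
Peg 2: [6, 5, 4]
Peg 3: []

After move 5 (1->2):
Peg 0: [1]
Peg 1: [3]
Peg 2: [6, 5, 4, 2]
Peg 3: []

After move 6 (0->1):
Peg 0: []
Peg 1: [3, 1]
Peg 2: [6, 5, 4, 2]
Peg 3: []

After move 7 (1->2):
Peg 0: []
Peg 1: [3]
Peg 2: [6, 5, 4, 2, 1]
Peg 3: []

After move 8 (1->0):
Peg 0: [3]
Peg 1: []
Peg 2: [6, 5, 4, 2, 1]
Peg 3: []

Answer: Peg 0: [3]
Peg 1: []
Peg 2: [6, 5, 4, 2, 1]
Peg 3: []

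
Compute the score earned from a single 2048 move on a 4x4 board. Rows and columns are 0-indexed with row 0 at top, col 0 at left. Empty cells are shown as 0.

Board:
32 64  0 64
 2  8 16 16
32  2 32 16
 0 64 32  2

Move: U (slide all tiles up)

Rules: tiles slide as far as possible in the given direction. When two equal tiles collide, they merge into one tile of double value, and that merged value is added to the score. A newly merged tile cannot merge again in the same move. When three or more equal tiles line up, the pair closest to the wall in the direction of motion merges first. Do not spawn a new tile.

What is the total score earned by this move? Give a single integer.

Slide up:
col 0: [32, 2, 32, 0] -> [32, 2, 32, 0]  score +0 (running 0)
col 1: [64, 8, 2, 64] -> [64, 8, 2, 64]  score +0 (running 0)
col 2: [0, 16, 32, 32] -> [16, 64, 0, 0]  score +64 (running 64)
col 3: [64, 16, 16, 2] -> [64, 32, 2, 0]  score +32 (running 96)
Board after move:
32 64 16 64
 2  8 64 32
32  2  0  2
 0 64  0  0

Answer: 96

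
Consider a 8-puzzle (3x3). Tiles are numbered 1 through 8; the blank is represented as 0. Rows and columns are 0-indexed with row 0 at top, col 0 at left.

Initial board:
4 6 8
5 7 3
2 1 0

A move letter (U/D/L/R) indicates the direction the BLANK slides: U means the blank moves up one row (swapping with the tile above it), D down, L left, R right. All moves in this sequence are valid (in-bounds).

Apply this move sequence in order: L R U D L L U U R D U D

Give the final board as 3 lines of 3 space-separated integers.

After move 1 (L):
4 6 8
5 7 3
2 0 1

After move 2 (R):
4 6 8
5 7 3
2 1 0

After move 3 (U):
4 6 8
5 7 0
2 1 3

After move 4 (D):
4 6 8
5 7 3
2 1 0

After move 5 (L):
4 6 8
5 7 3
2 0 1

After move 6 (L):
4 6 8
5 7 3
0 2 1

After move 7 (U):
4 6 8
0 7 3
5 2 1

After move 8 (U):
0 6 8
4 7 3
5 2 1

After move 9 (R):
6 0 8
4 7 3
5 2 1

After move 10 (D):
6 7 8
4 0 3
5 2 1

After move 11 (U):
6 0 8
4 7 3
5 2 1

After move 12 (D):
6 7 8
4 0 3
5 2 1

Answer: 6 7 8
4 0 3
5 2 1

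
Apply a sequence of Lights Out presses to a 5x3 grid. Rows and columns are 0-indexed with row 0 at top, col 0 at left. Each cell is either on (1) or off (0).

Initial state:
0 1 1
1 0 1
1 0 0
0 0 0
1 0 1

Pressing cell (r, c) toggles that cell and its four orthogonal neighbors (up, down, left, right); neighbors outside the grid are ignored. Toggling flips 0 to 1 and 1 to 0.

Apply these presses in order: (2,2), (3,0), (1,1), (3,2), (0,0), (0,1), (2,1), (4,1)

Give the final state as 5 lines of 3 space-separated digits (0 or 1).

After press 1 at (2,2):
0 1 1
1 0 0
1 1 1
0 0 1
1 0 1

After press 2 at (3,0):
0 1 1
1 0 0
0 1 1
1 1 1
0 0 1

After press 3 at (1,1):
0 0 1
0 1 1
0 0 1
1 1 1
0 0 1

After press 4 at (3,2):
0 0 1
0 1 1
0 0 0
1 0 0
0 0 0

After press 5 at (0,0):
1 1 1
1 1 1
0 0 0
1 0 0
0 0 0

After press 6 at (0,1):
0 0 0
1 0 1
0 0 0
1 0 0
0 0 0

After press 7 at (2,1):
0 0 0
1 1 1
1 1 1
1 1 0
0 0 0

After press 8 at (4,1):
0 0 0
1 1 1
1 1 1
1 0 0
1 1 1

Answer: 0 0 0
1 1 1
1 1 1
1 0 0
1 1 1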